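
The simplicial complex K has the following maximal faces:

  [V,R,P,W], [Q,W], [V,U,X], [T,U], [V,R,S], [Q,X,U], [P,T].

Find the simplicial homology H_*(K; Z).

K has 9 vertices, 16 edges, 7 triangles, 1 3-simplex.
rank ∂_0 = 0, rank ∂_1 = 8 ⇒ b_0 = 9 − 0 − 8 = 1; all invariant factors of ∂_1 are 1 so no torsion. So H_0 ≅ Z.
rank ∂_1 = 8, rank ∂_2 = 6 ⇒ b_1 = 16 − 8 − 6 = 2; all invariant factors of ∂_2 are 1 so no torsion. So H_1 ≅ Z^2.
rank ∂_2 = 6, rank ∂_3 = 1 ⇒ b_2 = 7 − 6 − 1 = 0; all invariant factors of ∂_3 are 1 so no torsion. So H_2 ≅ 0.
rank ∂_3 = 1, rank ∂_4 = 0 ⇒ b_3 = 1 − 1 − 0 = 0. So H_3 ≅ 0.

H_0 ≅ Z,  H_1 ≅ Z^2,  H_2 = 0,  H_3 = 0.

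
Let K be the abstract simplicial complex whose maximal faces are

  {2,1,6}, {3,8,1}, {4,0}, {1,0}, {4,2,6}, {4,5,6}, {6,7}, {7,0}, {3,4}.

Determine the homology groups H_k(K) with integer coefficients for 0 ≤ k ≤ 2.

H_0 ≅ Z,  H_1 ≅ Z^3,  H_2 = 0.

Order the vertices as 0 < 1 < 2 < 3 < 4 < 5 < 6 < 7 < 8. Listing each simplex with vertices in this order, K has dimension 2 with simplices:

  0-simplices (9): [0], [1], [2], [3], [4], [5], [6], [7], [8]
  1-simplices (15): [0,1], [0,4], [0,7], [1,2], [1,3], [1,6], [1,8], [2,4], [2,6], [3,4], [3,8], [4,5], [4,6], [5,6], [6,7]
  2-simplices (4): [1,2,6], [1,3,8], [2,4,6], [4,5,6]

Hence C_0 ≅ Z^9, C_1 ≅ Z^15, C_2 ≅ Z^4.

The boundary map ∂_1: C_1 → C_0 is given by ∂[p,q] = [q] − [p]. For instance
  ∂[4,5] = [5] − [4].
The resulting 9×15 matrix has rank 8, and its Smith normal form has invariant factors (1,1,1,1,1,1,1,1).

Boundary ∂_2: C_2 → C_1 acts by ∂[p,q,r] = [q,r] − [p,r] + [p,q]. For instance
  ∂[4,5,6] = [5,6] − [4,6] + [4,5],
  ∂[2,4,6] = [4,6] − [2,6] + [2,4].
As a 15×4 matrix over Z this has rank 4, with invariant factors (1,1,1,1).

Reading off H_k = ker ∂_k / im ∂_{k+1}:

  H_0: rank C_0 − rank ∂_1 = 9 − 8 = 1, and the invariant factors of ∂_1 are all 1, so H_0 ≅ Z.
  H_1: rank ker ∂_1 − rank ∂_2 = (15 − 8) − 4 = 3, and the invariant factors of ∂_2 are all 1, so H_1 ≅ Z^3.
  H_2: rank ker ∂_2 − rank ∂_3 = (4 − 4) − 0 = 0, and there is no ∂_3, so H_2 ≅ 0.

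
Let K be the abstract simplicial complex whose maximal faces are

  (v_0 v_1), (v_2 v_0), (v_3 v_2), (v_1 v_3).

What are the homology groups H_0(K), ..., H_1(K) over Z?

We work with the vertex ordering v_0 < v_1 < v_2 < v_3. The simplices of K, each written with vertices in increasing order, are:

  0-simplices (4): [v_0], [v_1], [v_2], [v_3]
  1-simplices (4): [v_0,v_1], [v_0,v_2], [v_1,v_3], [v_2,v_3]

so the chain groups are C_0 ≅ Z^4, C_1 ≅ Z^4.

∂_1: C_1 → C_0 is given by ∂[p,q] = [q] − [p]. For instance
  ∂[v_1,v_3] = [v_3] − [v_1].
As a 4×4 matrix over Z this has rank 3, with invariant factors (1,1,1).

Reading off H_k = ker ∂_k / im ∂_{k+1}:

  H_0: rank C_0 − rank ∂_1 = 4 − 3 = 1, and the invariant factors of ∂_1 are all 1, so H_0 ≅ Z.
  H_1: rank ker ∂_1 − rank ∂_2 = (4 − 3) − 0 = 1, and there is no ∂_2, so H_1 ≅ Z.

As a check, the Euler characteristic is 4 − 4 = 0, which agrees with 1 − 1 = 0.

H_0 = Z,  H_1 = Z.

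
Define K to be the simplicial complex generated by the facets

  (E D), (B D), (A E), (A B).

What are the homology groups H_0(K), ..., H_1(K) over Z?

We work with the vertex ordering A < B < D < E. The simplices of K, each written with vertices in increasing order, are:

  0-simplices (4): A, B, D, E
  1-simplices (4): AB, AE, BD, DE

giving chain groups C_0 ≅ Z^4, C_1 ≅ Z^4.

Boundary ∂_1: C_1 → C_0 is given by ∂[p,q] = [q] − [p]. For instance
  ∂AB = B − A.
The 4×4 boundary matrix has rank 3 and Smith normal form diag(1,1,1).

Reading off H_k = ker ∂_k / im ∂_{k+1}:

  H_0: rank C_0 − rank ∂_1 = 4 − 3 = 1, and the invariant factors of ∂_1 are all 1, so H_0 = Z.
  H_1: rank ker ∂_1 − rank ∂_2 = (4 − 3) − 0 = 1, and there is no ∂_2, so H_1 = Z.

As a check, the Euler characteristic is 4 − 4 = 0, which agrees with 1 − 1 = 0.

H_0 = Z,  H_1 = Z.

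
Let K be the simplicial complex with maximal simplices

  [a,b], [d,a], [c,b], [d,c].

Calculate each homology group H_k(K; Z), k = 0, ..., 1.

H_0 = Z,  H_1 = Z.

Take the total order a < b < c < d on the vertex set. Then K (dimension 1) consists of the simplices:

  0-simplices (4): a, b, c, d
  1-simplices (4): ab, ad, bc, cd

Hence C_0 ≅ Z^4, C_1 ≅ Z^4.

Boundary ∂_1: C_1 → C_0 sends each edge [p,q] (with p < q) to q − p.
The resulting 4×4 matrix has rank 3, and its Smith normal form has invariant factors (1,1,1).

Now H_k = ker ∂_k / im ∂_{k+1}, so:

  H_0: rank C_0 − rank ∂_1 = 4 − 3 = 1, and the invariant factors of ∂_1 are all 1, so H_0 = Z.
  H_1: rank ker ∂_1 − rank ∂_2 = (4 − 3) − 0 = 1, and there is no ∂_2, so H_1 = Z.

As a check, the Euler characteristic is 4 − 4 = 0, which agrees with 1 − 1 = 0.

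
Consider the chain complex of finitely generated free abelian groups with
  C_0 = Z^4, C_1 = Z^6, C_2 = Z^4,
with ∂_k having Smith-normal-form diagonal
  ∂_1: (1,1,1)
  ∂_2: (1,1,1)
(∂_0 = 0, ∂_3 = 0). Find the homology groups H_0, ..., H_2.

H_0: b_0 = 4 − 0 − 3 = 1; torsion from ∂_1 factors > 1: none. So H_0 = Z.
H_1: b_1 = 6 − 3 − 3 = 0; torsion from ∂_2 factors > 1: none. So H_1 = 0.
H_2: b_2 = 4 − 3 − 0 = 1; torsion from ∂_3 factors > 1: none. So H_2 = Z.

H_0 = Z,  H_1 = 0,  H_2 = Z.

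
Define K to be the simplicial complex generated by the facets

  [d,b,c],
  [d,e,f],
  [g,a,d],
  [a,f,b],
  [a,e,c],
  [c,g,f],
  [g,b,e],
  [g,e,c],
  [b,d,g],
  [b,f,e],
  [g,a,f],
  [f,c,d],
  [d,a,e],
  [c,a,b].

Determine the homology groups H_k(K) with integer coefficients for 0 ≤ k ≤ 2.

H_0 = Z,  H_1 = Z^2,  H_2 = Z.

Fix the vertex order a < b < c < d < e < f < g and write every simplex with vertices in increasing order. Then dim K = 2 and the simplices of K are:

  0-simplices (7): a, b, c, d, e, f, g
  1-simplices (21): ab, ac, ad, ae, af, ag, bc, bd, be, bf, bg, cd, ce, cf, cg, de, df, dg, ef, eg, fg
  2-simplices (14): abc, abf, ace, ade, adg, afg, bcd, bdg, bef, beg, cdf, ceg, cfg, def

giving chain groups C_0 ≅ Z^7, C_1 ≅ Z^21, C_2 ≅ Z^14.

Boundary ∂_1: C_1 → C_0 sends each edge [p,q] (with p < q) to q − p.
As a 7×21 matrix over Z this has rank 6, with invariant factors (1,1,1,1,1,1).

∂_2: C_2 → C_1 sends each 2-simplex [p,q,r] to [q,r] − [p,r] + [p,q]. For instance
  ∂cfg = fg − cg + cf,
  ∂beg = eg − bg + be.
As a 21×14 matrix over Z this has rank 13, with invariant factors (1,1,1,1,1,1,1,1,1,1,1,1,1).

Now H_k = ker ∂_k / im ∂_{k+1}, so:

  H_0: rank C_0 − rank ∂_1 = 7 − 6 = 1, and the invariant factors of ∂_1 are all 1, so H_0 ≅ Z.
  H_1: rank ker ∂_1 − rank ∂_2 = (21 − 6) − 13 = 2, and the invariant factors of ∂_2 are all 1, so H_1 ≅ Z^2.
  H_2: rank ker ∂_2 − rank ∂_3 = (14 − 13) − 0 = 1, and there is no ∂_3, so H_2 ≅ Z.

(K is a triangulation of the torus T^2.)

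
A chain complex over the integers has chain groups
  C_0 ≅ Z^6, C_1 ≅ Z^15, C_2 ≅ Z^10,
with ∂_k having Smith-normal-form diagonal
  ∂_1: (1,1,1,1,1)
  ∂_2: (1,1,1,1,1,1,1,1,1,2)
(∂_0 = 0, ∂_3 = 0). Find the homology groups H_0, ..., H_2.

H_0 = Z,  H_1 = Z/2Z,  H_2 = 0.

H_0: b_0 = 6 − 0 − 5 = 1; torsion from ∂_1 factors > 1: none. So H_0 = Z.
H_1: b_1 = 15 − 5 − 10 = 0; torsion from ∂_2 factors > 1: [2]. So H_1 = Z/2Z.
H_2: b_2 = 10 − 10 − 0 = 0; torsion from ∂_3 factors > 1: none. So H_2 = 0.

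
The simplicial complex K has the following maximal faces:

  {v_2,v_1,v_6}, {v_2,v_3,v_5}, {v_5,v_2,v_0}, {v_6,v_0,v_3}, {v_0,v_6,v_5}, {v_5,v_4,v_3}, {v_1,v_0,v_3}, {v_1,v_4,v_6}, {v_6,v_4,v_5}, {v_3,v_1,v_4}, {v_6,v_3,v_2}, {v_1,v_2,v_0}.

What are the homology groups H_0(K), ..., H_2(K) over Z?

H_0 ≅ Z,  H_1 ≅ Z_2,  H_2 = 0.

Fix the vertex order v_0 < v_1 < v_2 < v_3 < v_4 < v_5 < v_6 and write every simplex with vertices in increasing order. Then dim K = 2 and the simplices of K are:

  0-simplices (7): [v_0], [v_1], [v_2], [v_3], [v_4], [v_5], [v_6]
  1-simplices (18): (18 of them)
  2-simplices (12): (12 of them)

Hence C_0 ≅ Z^7, C_1 ≅ Z^18, C_2 ≅ Z^12.

∂_1: C_1 → C_0 sends each edge [p,q] (with p < q) to q − p.
The resulting 7×18 matrix has rank 6, and its Smith normal form has invariant factors (1,1,1,1,1,1).

Boundary ∂_2: C_2 → C_1 sends each 2-simplex [p,q,r] to [q,r] − [p,r] + [p,q]. For instance
  ∂[v_1,v_2,v_6] = [v_2,v_6] − [v_1,v_6] + [v_1,v_2],
  ∂[v_4,v_5,v_6] = [v_5,v_6] − [v_4,v_6] + [v_4,v_5].
The 18×12 boundary matrix has rank 12 and Smith normal form diag(1,1,1,1,1,1,1,1,1,1,1,2).

Now H_k = ker ∂_k / im ∂_{k+1}, so:

  H_0: rank C_0 − rank ∂_1 = 7 − 6 = 1, and the invariant factors of ∂_1 are all 1, so H_0 ≅ Z.
  H_1: rank ker ∂_1 − rank ∂_2 = (18 − 6) − 12 = 0, and ∂_2 has invariant factor 2 > 1, so H_1 ≅ Z_2.
  H_2: rank ker ∂_2 − rank ∂_3 = (12 − 12) − 0 = 0, and there is no ∂_3, so H_2 ≅ 0.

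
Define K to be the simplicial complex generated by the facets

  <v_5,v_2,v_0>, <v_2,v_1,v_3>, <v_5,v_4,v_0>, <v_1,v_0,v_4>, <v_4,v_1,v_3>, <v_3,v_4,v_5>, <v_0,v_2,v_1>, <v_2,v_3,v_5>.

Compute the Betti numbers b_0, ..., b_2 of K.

b_0 = 1, b_1 = 0, b_2 = 1.

Fix the vertex order v_0 < v_1 < v_2 < v_3 < v_4 < v_5 and write every simplex with vertices in increasing order. Then dim K = 2 and the simplices of K are:

  0-simplices (6): [v_0], [v_1], [v_2], [v_3], [v_4], [v_5]
  1-simplices (12): [v_0,v_1], [v_0,v_2], [v_0,v_4], [v_0,v_5], [v_1,v_2], [v_1,v_3], [v_1,v_4], [v_2,v_3], [v_2,v_5], [v_3,v_4], [v_3,v_5], [v_4,v_5]
  2-simplices (8): [v_0,v_1,v_2], [v_0,v_1,v_4], [v_0,v_2,v_5], [v_0,v_4,v_5], [v_1,v_2,v_3], [v_1,v_3,v_4], [v_2,v_3,v_5], [v_3,v_4,v_5]

giving chain groups C_0 ≅ Z^6, C_1 ≅ Z^12, C_2 ≅ Z^8.

The boundary map ∂_1: C_1 → C_0 maps an edge to its endpoints' difference, ∂[p,q] = q − p. For instance
  ∂[v_1,v_4] = [v_4] − [v_1].
The resulting 6×12 matrix has rank 5, and its Smith normal form has invariant factors (1,1,1,1,1).

∂_2: C_2 → C_1 sends each 2-simplex [p,q,r] to [q,r] − [p,r] + [p,q]. For instance
  ∂[v_0,v_1,v_2] = [v_1,v_2] − [v_0,v_2] + [v_0,v_1],
  ∂[v_3,v_4,v_5] = [v_4,v_5] − [v_3,v_5] + [v_3,v_4].
The resulting 12×8 matrix has rank 7, and its Smith normal form has invariant factors (1,1,1,1,1,1,1).

Reading off H_k = ker ∂_k / im ∂_{k+1}:

  H_0: rank C_0 − rank ∂_1 = 6 − 5 = 1, and the invariant factors of ∂_1 are all 1, so H_0 ≅ Z.
  H_1: rank ker ∂_1 − rank ∂_2 = (12 − 5) − 7 = 0, and the invariant factors of ∂_2 are all 1, so H_1 ≅ 0.
  H_2: rank ker ∂_2 − rank ∂_3 = (8 − 7) − 0 = 1, and there is no ∂_3, so H_2 ≅ Z.

(K is a triangulation of the 2-sphere S^2.)

Hence the Betti numbers are b_0 = 1, b_1 = 0, b_2 = 1.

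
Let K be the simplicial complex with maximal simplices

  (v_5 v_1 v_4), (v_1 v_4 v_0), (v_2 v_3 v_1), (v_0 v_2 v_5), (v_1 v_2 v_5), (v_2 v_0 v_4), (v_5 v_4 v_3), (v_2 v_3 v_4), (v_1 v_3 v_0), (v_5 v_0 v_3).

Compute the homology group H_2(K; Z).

We work with the vertex ordering v_0 < v_1 < v_2 < v_3 < v_4 < v_5. The simplices of K, each written with vertices in increasing order, are:

  0-simplices (6): [v_0], [v_1], [v_2], [v_3], [v_4], [v_5]
  1-simplices (15): (15 of them)
  2-simplices (10): [v_0,v_1,v_3], [v_0,v_1,v_4], [v_0,v_2,v_4], [v_0,v_2,v_5], [v_0,v_3,v_5], [v_1,v_2,v_3], [v_1,v_2,v_5], [v_1,v_4,v_5], [v_2,v_3,v_4], [v_3,v_4,v_5]

Hence C_0 ≅ Z^6, C_1 ≅ Z^15, C_2 ≅ Z^10.

The boundary map ∂_1: C_1 → C_0 maps an edge to its endpoints' difference, ∂[p,q] = q − p. For instance
  ∂[v_0,v_4] = [v_4] − [v_0].
The resulting 6×15 matrix has rank 5, and its Smith normal form has invariant factors (1,1,1,1,1).

∂_2: C_2 → C_1 maps a triangle to the signed sum of its edges. For instance
  ∂[v_1,v_4,v_5] = [v_4,v_5] − [v_1,v_5] + [v_1,v_4],
  ∂[v_1,v_2,v_5] = [v_2,v_5] − [v_1,v_5] + [v_1,v_2].
This gives a 15×10 integer matrix of rank 10; reducing to Smith normal form yields diagonal entries (1,1,1,1,1,1,1,1,1,2).

Reading off H_k = ker ∂_k / im ∂_{k+1}:

  H_2: rank ker ∂_2 − rank ∂_3 = (10 − 10) − 0 = 0, and there is no ∂_3, so H_2 ≅ 0.

H_2 = 0.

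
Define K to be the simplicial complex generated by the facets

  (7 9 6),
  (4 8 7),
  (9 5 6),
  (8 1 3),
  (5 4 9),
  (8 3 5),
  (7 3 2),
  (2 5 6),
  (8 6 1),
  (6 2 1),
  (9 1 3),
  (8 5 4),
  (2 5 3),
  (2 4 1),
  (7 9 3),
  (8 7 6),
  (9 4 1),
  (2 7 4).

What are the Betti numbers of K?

K has 9 vertices, 27 edges, 18 triangles.
rank ∂_0 = 0, rank ∂_1 = 8 ⇒ b_0 = 9 − 0 − 8 = 1; all invariant factors of ∂_1 are 1 so no torsion. So H_0 ≅ Z.
rank ∂_1 = 8, rank ∂_2 = 17 ⇒ b_1 = 27 − 8 − 17 = 2; all invariant factors of ∂_2 are 1 so no torsion. So H_1 ≅ Z^2.
rank ∂_2 = 17, rank ∂_3 = 0 ⇒ b_2 = 18 − 17 − 0 = 1. So H_2 ≅ Z.

b_0 = 1, b_1 = 2, b_2 = 1.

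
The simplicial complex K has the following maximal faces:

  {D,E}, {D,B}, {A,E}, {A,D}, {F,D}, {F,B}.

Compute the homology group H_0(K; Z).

K has 5 vertices, 6 edges.
rank ∂_0 = 0, rank ∂_1 = 4 ⇒ b_0 = 5 − 0 − 4 = 1; all invariant factors of ∂_1 are 1 so no torsion. So H_0 ≅ Z.

H_0 = Z.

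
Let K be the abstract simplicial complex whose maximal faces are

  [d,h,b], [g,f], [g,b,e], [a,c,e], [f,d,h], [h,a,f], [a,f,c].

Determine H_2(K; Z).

H_2 = 0.

Fix the vertex order a < b < c < d < e < f < g < h and write every simplex with vertices in increasing order. Then dim K = 2 and the simplices of K are:

  0-simplices (8): a, b, c, d, e, f, g, h
  1-simplices (15): ac, ae, af, ah, bd, be, bg, bh, ce, cf, df, dh, eg, fg, fh
  2-simplices (6): ace, acf, afh, bdh, beg, dfh

Hence C_0 ≅ Z^8, C_1 ≅ Z^15, C_2 ≅ Z^6.

Boundary ∂_1: C_1 → C_0 is given by ∂[p,q] = [q] − [p]. For instance
  ∂fh = h − f.
As a 8×15 matrix over Z this has rank 7, with invariant factors (1,1,1,1,1,1,1).

The boundary map ∂_2: C_2 → C_1 acts by ∂[p,q,r] = [q,r] − [p,r] + [p,q]. For instance
  ∂beg = eg − bg + be,
  ∂ace = ce − ae + ac.
As a 15×6 matrix over Z this has rank 6, with invariant factors (1,1,1,1,1,1).

Now H_k = ker ∂_k / im ∂_{k+1}, so:

  H_2: rank ker ∂_2 − rank ∂_3 = (6 − 6) − 0 = 0, and there is no ∂_3, so H_2 ≅ 0.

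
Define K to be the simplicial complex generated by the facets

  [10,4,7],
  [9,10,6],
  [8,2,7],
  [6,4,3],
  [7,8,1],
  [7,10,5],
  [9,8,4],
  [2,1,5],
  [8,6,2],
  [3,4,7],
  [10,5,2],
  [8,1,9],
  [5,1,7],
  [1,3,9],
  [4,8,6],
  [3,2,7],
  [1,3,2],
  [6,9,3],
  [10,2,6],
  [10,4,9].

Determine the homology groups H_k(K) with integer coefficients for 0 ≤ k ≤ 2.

K has 10 vertices, 30 edges, 20 triangles.
rank ∂_0 = 0, rank ∂_1 = 9 ⇒ b_0 = 10 − 0 − 9 = 1; all invariant factors of ∂_1 are 1 so no torsion. So H_0 ≅ Z.
rank ∂_1 = 9, rank ∂_2 = 20 ⇒ b_1 = 30 − 9 − 20 = 1; ∂_2 has invariant factor(s) [2] giving torsion. So H_1 ≅ Z ⊕ Z/2.
rank ∂_2 = 20, rank ∂_3 = 0 ⇒ b_2 = 20 − 20 − 0 = 0. So H_2 ≅ 0.

H_0 ≅ Z,  H_1 ≅ Z ⊕ Z/2,  H_2 = 0.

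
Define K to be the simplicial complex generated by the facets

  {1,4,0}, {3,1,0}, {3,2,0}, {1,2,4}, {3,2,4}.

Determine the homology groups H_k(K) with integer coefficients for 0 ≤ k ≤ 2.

We work with the vertex ordering 0 < 1 < 2 < 3 < 4. The simplices of K, each written with vertices in increasing order, are:

  0-simplices (5): [0], [1], [2], [3], [4]
  1-simplices (10): [0,1], [0,2], [0,3], [0,4], [1,2], [1,3], [1,4], [2,3], [2,4], [3,4]
  2-simplices (5): [0,1,3], [0,1,4], [0,2,3], [1,2,4], [2,3,4]

giving chain groups C_0 ≅ Z^5, C_1 ≅ Z^10, C_2 ≅ Z^5.

Boundary ∂_1: C_1 → C_0 sends each edge [p,q] (with p < q) to q − p.
The 5×10 boundary matrix has rank 4 and Smith normal form diag(1,1,1,1).

∂_2: C_2 → C_1 maps a triangle to the signed sum of its edges. For instance
  ∂[0,1,4] = [1,4] − [0,4] + [0,1],
  ∂[1,2,4] = [2,4] − [1,4] + [1,2].
As a 10×5 matrix over Z this has rank 5, with invariant factors (1,1,1,1,1).

Reading off H_k = ker ∂_k / im ∂_{k+1}:

  H_0: rank C_0 − rank ∂_1 = 5 − 4 = 1, and the invariant factors of ∂_1 are all 1, so H_0 ≅ Z.
  H_1: rank ker ∂_1 − rank ∂_2 = (10 − 4) − 5 = 1, and the invariant factors of ∂_2 are all 1, so H_1 ≅ Z.
  H_2: rank ker ∂_2 − rank ∂_3 = (5 − 5) − 0 = 0, and there is no ∂_3, so H_2 ≅ 0.

(K is a triangulation of the Möbius band.)

H_0 = Z,  H_1 = Z,  H_2 = 0.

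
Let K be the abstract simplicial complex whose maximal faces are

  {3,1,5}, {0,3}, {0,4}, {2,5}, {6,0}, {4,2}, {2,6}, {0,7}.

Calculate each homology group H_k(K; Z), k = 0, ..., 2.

H_0 = Z,  H_1 = Z^2,  H_2 = 0.

K has 8 vertices, 10 edges, 1 triangle.
rank ∂_0 = 0, rank ∂_1 = 7 ⇒ b_0 = 8 − 0 − 7 = 1; all invariant factors of ∂_1 are 1 so no torsion. So H_0 ≅ Z.
rank ∂_1 = 7, rank ∂_2 = 1 ⇒ b_1 = 10 − 7 − 1 = 2; all invariant factors of ∂_2 are 1 so no torsion. So H_1 ≅ Z^2.
rank ∂_2 = 1, rank ∂_3 = 0 ⇒ b_2 = 1 − 1 − 0 = 0. So H_2 ≅ 0.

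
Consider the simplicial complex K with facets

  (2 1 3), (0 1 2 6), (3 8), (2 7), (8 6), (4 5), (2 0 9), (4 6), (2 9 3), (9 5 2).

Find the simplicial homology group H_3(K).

K has 10 vertices, 18 edges, 8 triangles, 1 3-simplex.
rank ∂_3 = 1, rank ∂_4 = 0 ⇒ b_3 = 1 − 1 − 0 = 0. So H_3 = 0.

H_3 ≅ 0.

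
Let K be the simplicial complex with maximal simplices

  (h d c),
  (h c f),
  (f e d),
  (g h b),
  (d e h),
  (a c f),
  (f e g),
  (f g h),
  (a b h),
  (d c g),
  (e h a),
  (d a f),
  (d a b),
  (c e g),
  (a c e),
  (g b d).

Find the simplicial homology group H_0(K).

H_0 = Z.

We work with the vertex ordering a < b < c < d < e < f < g < h. The simplices of K, each written with vertices in increasing order, are:

  0-simplices (8): a, b, c, d, e, f, g, h
  1-simplices (24): ab, ac, ad, ae, af, ah, bd, bg, bh, cd, ce, cf, cg, ch, de, df, dg, dh, ef, eg, eh, fg, fh, gh
  2-simplices (16): abd, abh, ace, acf, adf, aeh, bdg, bgh, cdg, cdh, ceg, cfh, def, deh, efg, fgh

giving chain groups C_0 ≅ Z^8, C_1 ≅ Z^24, C_2 ≅ Z^16.

Boundary ∂_1: C_1 → C_0 maps an edge to its endpoints' difference, ∂[p,q] = q − p. For instance
  ∂gh = h − g.
As a 8×24 matrix over Z this has rank 7, with invariant factors (1,1,1,1,1,1,1).

The boundary map ∂_2: C_2 → C_1 acts by ∂[p,q,r] = [q,r] − [p,r] + [p,q]. For instance
  ∂acf = cf − af + ac,
  ∂def = ef − df + de.
As a 24×16 matrix over Z this has rank 15, with invariant factors (1,1,1,1,1,1,1,1,1,1,1,1,1,1,1).

From H_k ≅ ker(∂_k) / im(∂_{k+1}) we obtain:

  H_0: rank C_0 − rank ∂_1 = 8 − 7 = 1, and the invariant factors of ∂_1 are all 1, so H_0 = Z.

(K is a triangulation of the torus T^2.)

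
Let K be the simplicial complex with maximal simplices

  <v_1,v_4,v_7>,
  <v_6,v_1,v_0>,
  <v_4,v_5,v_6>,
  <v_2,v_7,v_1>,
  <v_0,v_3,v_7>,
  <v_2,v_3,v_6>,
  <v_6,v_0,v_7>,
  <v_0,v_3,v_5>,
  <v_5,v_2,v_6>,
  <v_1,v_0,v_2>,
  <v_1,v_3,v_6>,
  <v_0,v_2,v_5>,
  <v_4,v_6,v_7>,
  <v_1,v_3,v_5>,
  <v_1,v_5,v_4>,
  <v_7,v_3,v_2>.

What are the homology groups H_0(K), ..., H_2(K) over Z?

H_0 ≅ Z,  H_1 ≅ Z^2,  H_2 ≅ Z.

Order the vertices as v_0 < v_1 < v_2 < v_3 < v_4 < v_5 < v_6 < v_7. Listing each simplex with vertices in this order, K has dimension 2 with simplices:

  0-simplices (8): [v_0], [v_1], [v_2], [v_3], [v_4], [v_5], [v_6], [v_7]
  1-simplices (24): (24 of them)
  2-simplices (16): (16 of them)

Hence C_0 ≅ Z^8, C_1 ≅ Z^24, C_2 ≅ Z^16.

∂_1: C_1 → C_0 sends each edge [p,q] (with p < q) to q − p.
The resulting 8×24 matrix has rank 7, and its Smith normal form has invariant factors (1,1,1,1,1,1,1).

∂_2: C_2 → C_1 maps a triangle to the signed sum of its edges. For instance
  ∂[v_4,v_6,v_7] = [v_6,v_7] − [v_4,v_7] + [v_4,v_6],
  ∂[v_1,v_3,v_6] = [v_3,v_6] − [v_1,v_6] + [v_1,v_3].
This gives a 24×16 integer matrix of rank 15; reducing to Smith normal form yields diagonal entries (1,1,1,1,1,1,1,1,1,1,1,1,1,1,1).

From H_k ≅ ker(∂_k) / im(∂_{k+1}) we obtain:

  H_0: rank C_0 − rank ∂_1 = 8 − 7 = 1, and the invariant factors of ∂_1 are all 1, so H_0 ≅ Z.
  H_1: rank ker ∂_1 − rank ∂_2 = (24 − 7) − 15 = 2, and the invariant factors of ∂_2 are all 1, so H_1 ≅ Z^2.
  H_2: rank ker ∂_2 − rank ∂_3 = (16 − 15) − 0 = 1, and there is no ∂_3, so H_2 ≅ Z.

As a check, the Euler characteristic is 8 − 24 + 16 = 0, which agrees with 1 − 2 + 1 = 0.
(K is a triangulation of the torus T^2.)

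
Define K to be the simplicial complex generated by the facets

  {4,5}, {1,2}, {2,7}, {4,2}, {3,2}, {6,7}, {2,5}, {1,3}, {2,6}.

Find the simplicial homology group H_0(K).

H_0 ≅ Z.

K has 7 vertices, 9 edges.
rank ∂_0 = 0, rank ∂_1 = 6 ⇒ b_0 = 7 − 0 − 6 = 1; all invariant factors of ∂_1 are 1 so no torsion. So H_0 ≅ Z.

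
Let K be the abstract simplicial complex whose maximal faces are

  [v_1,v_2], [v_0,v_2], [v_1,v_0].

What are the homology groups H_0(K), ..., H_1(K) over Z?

H_0 = Z,  H_1 = Z.

Fix the vertex order v_0 < v_1 < v_2 and write every simplex with vertices in increasing order. Then dim K = 1 and the simplices of K are:

  0-simplices (3): [v_0], [v_1], [v_2]
  1-simplices (3): [v_0,v_1], [v_0,v_2], [v_1,v_2]

giving chain groups C_0 ≅ Z^3, C_1 ≅ Z^3.

The boundary map ∂_1: C_1 → C_0 sends each edge [p,q] (with p < q) to q − p. For instance
  ∂[v_0,v_2] = [v_2] − [v_0].
As a 3×3 matrix over Z this has rank 2, with invariant factors (1,1).

From H_k ≅ ker(∂_k) / im(∂_{k+1}) we obtain:

  H_0: rank C_0 − rank ∂_1 = 3 − 2 = 1, and the invariant factors of ∂_1 are all 1, so H_0 = Z.
  H_1: rank ker ∂_1 − rank ∂_2 = (3 − 2) − 0 = 1, and there is no ∂_2, so H_1 = Z.

As a check, the Euler characteristic is 3 − 3 = 0, which agrees with 1 − 1 = 0.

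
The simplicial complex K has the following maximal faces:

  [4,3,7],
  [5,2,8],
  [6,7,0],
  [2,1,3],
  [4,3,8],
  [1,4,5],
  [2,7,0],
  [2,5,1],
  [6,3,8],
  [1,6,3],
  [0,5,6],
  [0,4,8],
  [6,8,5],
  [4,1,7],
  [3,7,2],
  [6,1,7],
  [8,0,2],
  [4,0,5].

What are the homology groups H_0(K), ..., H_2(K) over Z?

H_0 ≅ Z,  H_1 ≅ Z ⊕ Z/2,  H_2 = 0.

Take the total order 0 < 1 < 2 < 3 < 4 < 5 < 6 < 7 < 8 on the vertex set. Then K (dimension 2) consists of the simplices:

  0-simplices (9): [0], [1], [2], [3], [4], [5], [6], [7], [8]
  1-simplices (27): (27 of them)
  2-simplices (18): [0,2,7], [0,2,8], [0,4,5], [0,4,8], [0,5,6], [0,6,7], [1,2,3], [1,2,5], [1,3,6], [1,4,5], [1,4,7], [1,6,7], [2,3,7], [2,5,8], [3,4,7], [3,4,8], [3,6,8], [5,6,8]

so the chain groups are C_0 ≅ Z^9, C_1 ≅ Z^27, C_2 ≅ Z^18.

Boundary ∂_1: C_1 → C_0 maps an edge to its endpoints' difference, ∂[p,q] = q − p.
This gives a 9×27 integer matrix of rank 8; reducing to Smith normal form yields diagonal entries (1,1,1,1,1,1,1,1).

∂_2: C_2 → C_1 maps a triangle to the signed sum of its edges. For instance
  ∂[3,4,7] = [4,7] − [3,7] + [3,4],
  ∂[0,4,5] = [4,5] − [0,5] + [0,4].
The 27×18 boundary matrix has rank 18 and Smith normal form diag(1,1,1,1,1,1,1,1,1,1,1,1,1,1,1,1,1,2).

Computing H_k = (kernel of ∂_k) / (image of ∂_{k+1}):

  H_0: rank C_0 − rank ∂_1 = 9 − 8 = 1, and the invariant factors of ∂_1 are all 1, so H_0 = Z.
  H_1: rank ker ∂_1 − rank ∂_2 = (27 − 8) − 18 = 1, and ∂_2 has invariant factor 2 > 1, so H_1 = Z ⊕ Z/2.
  H_2: rank ker ∂_2 − rank ∂_3 = (18 − 18) − 0 = 0, and there is no ∂_3, so H_2 = 0.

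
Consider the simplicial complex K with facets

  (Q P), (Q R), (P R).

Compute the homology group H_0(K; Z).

H_0 = Z.

We work with the vertex ordering P < Q < R. The simplices of K, each written with vertices in increasing order, are:

  0-simplices (3): P, Q, R
  1-simplices (3): PQ, PR, QR

giving chain groups C_0 ≅ Z^3, C_1 ≅ Z^3.

Boundary ∂_1: C_1 → C_0 maps an edge to its endpoints' difference, ∂[p,q] = q − p.
As a 3×3 matrix over Z this has rank 2, with invariant factors (1,1).

From H_k ≅ ker(∂_k) / im(∂_{k+1}) we obtain:

  H_0: rank C_0 − rank ∂_1 = 3 − 2 = 1, and the invariant factors of ∂_1 are all 1, so H_0 = Z.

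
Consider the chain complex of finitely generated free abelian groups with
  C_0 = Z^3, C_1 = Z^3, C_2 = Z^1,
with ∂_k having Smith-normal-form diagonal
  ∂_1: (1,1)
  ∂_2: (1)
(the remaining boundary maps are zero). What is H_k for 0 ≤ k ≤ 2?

H_0: b_0 = 3 − 0 − 2 = 1; torsion from ∂_1 factors > 1: none. So H_0 = Z.
H_1: b_1 = 3 − 2 − 1 = 0; torsion from ∂_2 factors > 1: none. So H_1 = 0.
H_2: b_2 = 1 − 1 − 0 = 0; torsion from ∂_3 factors > 1: none. So H_2 = 0.

H_0 = Z,  H_1 = 0,  H_2 = 0.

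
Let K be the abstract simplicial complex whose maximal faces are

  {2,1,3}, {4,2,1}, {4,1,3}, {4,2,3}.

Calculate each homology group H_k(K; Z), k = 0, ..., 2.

K has 4 vertices, 6 edges, 4 triangles.
rank ∂_0 = 0, rank ∂_1 = 3 ⇒ b_0 = 4 − 0 − 3 = 1; all invariant factors of ∂_1 are 1 so no torsion. So H_0 ≅ Z.
rank ∂_1 = 3, rank ∂_2 = 3 ⇒ b_1 = 6 − 3 − 3 = 0; all invariant factors of ∂_2 are 1 so no torsion. So H_1 ≅ 0.
rank ∂_2 = 3, rank ∂_3 = 0 ⇒ b_2 = 4 − 3 − 0 = 1. So H_2 ≅ Z.

H_0 = Z,  H_1 = 0,  H_2 = Z.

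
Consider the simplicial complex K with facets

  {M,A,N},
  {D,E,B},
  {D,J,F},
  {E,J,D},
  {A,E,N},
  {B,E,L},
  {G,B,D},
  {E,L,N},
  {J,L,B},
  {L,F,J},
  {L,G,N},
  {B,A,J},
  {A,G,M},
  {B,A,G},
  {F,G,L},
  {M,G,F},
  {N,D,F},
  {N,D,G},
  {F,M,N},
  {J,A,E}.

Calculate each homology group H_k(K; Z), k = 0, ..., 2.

We work with the vertex ordering A < B < D < E < F < G < J < L < M < N. The simplices of K, each written with vertices in increasing order, are:

  0-simplices (10): A, B, D, E, F, G, J, L, M, N
  1-simplices (30): AB, AE, AG, AJ, AM, AN, BD, BE, BG, BJ, BL, DE, DF, DG, DJ, DN, EJ, EL, EN, FG, FJ, FL, FM, FN, GL, GM, GN, JL, LN, MN
  2-simplices (20): ABG, ABJ, AEJ, AEN, AGM, AMN, BDE, BDG, BEL, BJL, DEJ, DFJ, DFN, DGN, ELN, FGL, FGM, FJL, FMN, GLN

Hence C_0 ≅ Z^10, C_1 ≅ Z^30, C_2 ≅ Z^20.

Boundary ∂_1: C_1 → C_0 is given by ∂[p,q] = [q] − [p]. For instance
  ∂AE = E − A.
As a 10×30 matrix over Z this has rank 9, with invariant factors (1,1,1,1,1,1,1,1,1).

Boundary ∂_2: C_2 → C_1 acts by ∂[p,q,r] = [q,r] − [p,r] + [p,q]. For instance
  ∂DGN = GN − DN + DG,
  ∂DFN = FN − DN + DF.
This gives a 30×20 integer matrix of rank 20; reducing to Smith normal form yields diagonal entries (1,1,1,1,1,1,1,1,1,1,1,1,1,1,1,1,1,1,1,2).

Computing H_k = (kernel of ∂_k) / (image of ∂_{k+1}):

  H_0: rank C_0 − rank ∂_1 = 10 − 9 = 1, and the invariant factors of ∂_1 are all 1, so H_0 ≅ Z.
  H_1: rank ker ∂_1 − rank ∂_2 = (30 − 9) − 20 = 1, and ∂_2 has invariant factor 2 > 1, so H_1 ≅ Z ⊕ Z_2.
  H_2: rank ker ∂_2 − rank ∂_3 = (20 − 20) − 0 = 0, and there is no ∂_3, so H_2 ≅ 0.

(K is a triangulation of the Klein bottle.)

H_0 = Z,  H_1 = Z ⊕ Z_2,  H_2 = 0.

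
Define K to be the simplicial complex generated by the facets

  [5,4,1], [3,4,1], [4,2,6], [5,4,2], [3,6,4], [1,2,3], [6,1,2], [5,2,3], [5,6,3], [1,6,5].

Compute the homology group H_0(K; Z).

Fix the vertex order 1 < 2 < 3 < 4 < 5 < 6 and write every simplex with vertices in increasing order. Then dim K = 2 and the simplices of K are:

  0-simplices (6): [1], [2], [3], [4], [5], [6]
  1-simplices (15): [1,2], [1,3], [1,4], [1,5], [1,6], [2,3], [2,4], [2,5], [2,6], [3,4], [3,5], [3,6], [4,5], [4,6], [5,6]
  2-simplices (10): [1,2,3], [1,2,6], [1,3,4], [1,4,5], [1,5,6], [2,3,5], [2,4,5], [2,4,6], [3,4,6], [3,5,6]

Hence C_0 ≅ Z^6, C_1 ≅ Z^15, C_2 ≅ Z^10.

The boundary map ∂_1: C_1 → C_0 is given by ∂[p,q] = [q] − [p]. For instance
  ∂[2,6] = [6] − [2].
The resulting 6×15 matrix has rank 5, and its Smith normal form has invariant factors (1,1,1,1,1).

The boundary map ∂_2: C_2 → C_1 sends each 2-simplex [p,q,r] to [q,r] − [p,r] + [p,q]. For instance
  ∂[1,2,6] = [2,6] − [1,6] + [1,2],
  ∂[1,5,6] = [5,6] − [1,6] + [1,5].
As a 15×10 matrix over Z this has rank 10, with invariant factors (1,1,1,1,1,1,1,1,1,2).

Computing H_k = (kernel of ∂_k) / (image of ∂_{k+1}):

  H_0: rank C_0 − rank ∂_1 = 6 − 5 = 1, and the invariant factors of ∂_1 are all 1, so H_0 = Z.

H_0 = Z.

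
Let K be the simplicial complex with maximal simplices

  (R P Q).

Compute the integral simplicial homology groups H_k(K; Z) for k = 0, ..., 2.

Order the vertices as P < Q < R. Listing each simplex with vertices in this order, K has dimension 2 with simplices:

  0-simplices (3): P, Q, R
  1-simplices (3): PQ, PR, QR
  2-simplices (1): PQR

so the chain groups are C_0 ≅ Z^3, C_1 ≅ Z^3, C_2 ≅ Z^1.

Boundary ∂_1: C_1 → C_0 is given by ∂[p,q] = [q] − [p]. For instance
  ∂QR = R − Q.
The resulting 3×3 matrix has rank 2, and its Smith normal form has invariant factors (1,1).

Boundary ∂_2: C_2 → C_1 acts by ∂[p,q,r] = [q,r] − [p,r] + [p,q]. For instance
  ∂PQR = QR − PR + PQ.
This gives a 3×1 integer matrix of rank 1; reducing to Smith normal form yields diagonal entries (1).

Computing H_k = (kernel of ∂_k) / (image of ∂_{k+1}):

  H_0: rank C_0 − rank ∂_1 = 3 − 2 = 1, and the invariant factors of ∂_1 are all 1, so H_0 ≅ Z.
  H_1: rank ker ∂_1 − rank ∂_2 = (3 − 2) − 1 = 0, and the invariant factors of ∂_2 are all 1, so H_1 ≅ 0.
  H_2: rank ker ∂_2 − rank ∂_3 = (1 − 1) − 0 = 0, and there is no ∂_3, so H_2 ≅ 0.

H_0 ≅ Z,  H_1 = 0,  H_2 = 0.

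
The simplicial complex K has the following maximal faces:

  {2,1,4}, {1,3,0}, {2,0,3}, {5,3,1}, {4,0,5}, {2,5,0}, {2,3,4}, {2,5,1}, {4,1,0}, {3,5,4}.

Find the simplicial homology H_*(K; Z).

H_0 ≅ Z,  H_1 ≅ Z/2Z,  H_2 = 0.

Fix the vertex order 0 < 1 < 2 < 3 < 4 < 5 and write every simplex with vertices in increasing order. Then dim K = 2 and the simplices of K are:

  0-simplices (6): [0], [1], [2], [3], [4], [5]
  1-simplices (15): [0,1], [0,2], [0,3], [0,4], [0,5], [1,2], [1,3], [1,4], [1,5], [2,3], [2,4], [2,5], [3,4], [3,5], [4,5]
  2-simplices (10): [0,1,3], [0,1,4], [0,2,3], [0,2,5], [0,4,5], [1,2,4], [1,2,5], [1,3,5], [2,3,4], [3,4,5]

so the chain groups are C_0 ≅ Z^6, C_1 ≅ Z^15, C_2 ≅ Z^10.

The boundary map ∂_1: C_1 → C_0 maps an edge to its endpoints' difference, ∂[p,q] = q − p.
This gives a 6×15 integer matrix of rank 5; reducing to Smith normal form yields diagonal entries (1,1,1,1,1).

∂_2: C_2 → C_1 sends each 2-simplex [p,q,r] to [q,r] − [p,r] + [p,q]. For instance
  ∂[0,1,3] = [1,3] − [0,3] + [0,1],
  ∂[1,2,4] = [2,4] − [1,4] + [1,2].
The resulting 15×10 matrix has rank 10, and its Smith normal form has invariant factors (1,1,1,1,1,1,1,1,1,2).

Computing H_k = (kernel of ∂_k) / (image of ∂_{k+1}):

  H_0: rank C_0 − rank ∂_1 = 6 − 5 = 1, and the invariant factors of ∂_1 are all 1, so H_0 = Z.
  H_1: rank ker ∂_1 − rank ∂_2 = (15 − 5) − 10 = 0, and ∂_2 has invariant factor 2 > 1, so H_1 = Z/2Z.
  H_2: rank ker ∂_2 − rank ∂_3 = (10 − 10) − 0 = 0, and there is no ∂_3, so H_2 = 0.

As a check, the Euler characteristic is 6 − 15 + 10 = 1, which agrees with 1 − 0 + 0 = 1.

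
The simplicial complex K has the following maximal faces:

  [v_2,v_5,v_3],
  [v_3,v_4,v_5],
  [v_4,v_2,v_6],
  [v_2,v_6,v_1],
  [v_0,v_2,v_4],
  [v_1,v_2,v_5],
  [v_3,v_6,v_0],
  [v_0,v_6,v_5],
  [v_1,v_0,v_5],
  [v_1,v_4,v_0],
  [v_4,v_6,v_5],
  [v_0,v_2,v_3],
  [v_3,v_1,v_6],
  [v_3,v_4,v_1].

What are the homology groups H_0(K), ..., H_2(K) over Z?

H_0 = Z,  H_1 = Z^2,  H_2 = Z.

Take the total order v_0 < v_1 < v_2 < v_3 < v_4 < v_5 < v_6 on the vertex set. Then K (dimension 2) consists of the simplices:

  0-simplices (7): [v_0], [v_1], [v_2], [v_3], [v_4], [v_5], [v_6]
  1-simplices (21): (21 of them)
  2-simplices (14): (14 of them)

giving chain groups C_0 ≅ Z^7, C_1 ≅ Z^21, C_2 ≅ Z^14.

Boundary ∂_1: C_1 → C_0 is given by ∂[p,q] = [q] − [p]. For instance
  ∂[v_0,v_1] = [v_1] − [v_0].
The 7×21 boundary matrix has rank 6 and Smith normal form diag(1,1,1,1,1,1).

Boundary ∂_2: C_2 → C_1 acts by ∂[p,q,r] = [q,r] − [p,r] + [p,q]. For instance
  ∂[v_0,v_2,v_4] = [v_2,v_4] − [v_0,v_4] + [v_0,v_2],
  ∂[v_2,v_3,v_5] = [v_3,v_5] − [v_2,v_5] + [v_2,v_3].
The 21×14 boundary matrix has rank 13 and Smith normal form diag(1,1,1,1,1,1,1,1,1,1,1,1,1).

Now H_k = ker ∂_k / im ∂_{k+1}, so:

  H_0: rank C_0 − rank ∂_1 = 7 − 6 = 1, and the invariant factors of ∂_1 are all 1, so H_0 = Z.
  H_1: rank ker ∂_1 − rank ∂_2 = (21 − 6) − 13 = 2, and the invariant factors of ∂_2 are all 1, so H_1 = Z^2.
  H_2: rank ker ∂_2 − rank ∂_3 = (14 − 13) − 0 = 1, and there is no ∂_3, so H_2 = Z.

(K is a triangulation of the torus T^2.)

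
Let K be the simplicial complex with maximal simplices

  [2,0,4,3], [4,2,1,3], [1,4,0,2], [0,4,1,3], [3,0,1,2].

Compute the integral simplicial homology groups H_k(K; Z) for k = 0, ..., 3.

Take the total order 0 < 1 < 2 < 3 < 4 on the vertex set. Then K (dimension 3) consists of the simplices:

  0-simplices (5): [0], [1], [2], [3], [4]
  1-simplices (10): [0,1], [0,2], [0,3], [0,4], [1,2], [1,3], [1,4], [2,3], [2,4], [3,4]
  2-simplices (10): [0,1,2], [0,1,3], [0,1,4], [0,2,3], [0,2,4], [0,3,4], [1,2,3], [1,2,4], [1,3,4], [2,3,4]
  3-simplices (5): [0,1,2,3], [0,1,2,4], [0,1,3,4], [0,2,3,4], [1,2,3,4]

Hence C_0 ≅ Z^5, C_1 ≅ Z^10, C_2 ≅ Z^10, C_3 ≅ Z^5.

The boundary map ∂_1: C_1 → C_0 is given by ∂[p,q] = [q] − [p].
The 5×10 boundary matrix has rank 4 and Smith normal form diag(1,1,1,1).

The boundary map ∂_2: C_2 → C_1 acts by ∂[p,q,r] = [q,r] − [p,r] + [p,q]. For instance
  ∂[1,2,3] = [2,3] − [1,3] + [1,2],
  ∂[0,1,2] = [1,2] − [0,2] + [0,1].
The resulting 10×10 matrix has rank 6, and its Smith normal form has invariant factors (1,1,1,1,1,1).

Boundary ∂_3: C_3 → C_2 sends each 3-simplex σ to the alternating sum Σ_i (−1)^i (σ with its i-th vertex removed). For instance
  ∂[0,1,3,4] = [1,3,4] − [0,3,4] + [0,1,4] − [0,1,3],
  ∂[0,1,2,3] = [1,2,3] − [0,2,3] + [0,1,3] − [0,1,2].
The 10×5 boundary matrix has rank 4 and Smith normal form diag(1,1,1,1).

Reading off H_k = ker ∂_k / im ∂_{k+1}:

  H_0: rank C_0 − rank ∂_1 = 5 − 4 = 1, and the invariant factors of ∂_1 are all 1, so H_0 ≅ Z.
  H_1: rank ker ∂_1 − rank ∂_2 = (10 − 4) − 6 = 0, and the invariant factors of ∂_2 are all 1, so H_1 ≅ 0.
  H_2: rank ker ∂_2 − rank ∂_3 = (10 − 6) − 4 = 0, and the invariant factors of ∂_3 are all 1, so H_2 ≅ 0.
  H_3: rank ker ∂_3 − rank ∂_4 = (5 − 4) − 0 = 1, and there is no ∂_4, so H_3 ≅ Z.

H_0 = Z,  H_1 = 0,  H_2 = 0,  H_3 = Z.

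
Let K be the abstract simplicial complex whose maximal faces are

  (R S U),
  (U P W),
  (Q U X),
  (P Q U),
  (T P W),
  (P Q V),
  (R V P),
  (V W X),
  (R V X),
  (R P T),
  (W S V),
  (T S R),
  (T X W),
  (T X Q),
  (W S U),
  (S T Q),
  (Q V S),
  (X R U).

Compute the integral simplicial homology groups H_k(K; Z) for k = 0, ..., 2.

K has 9 vertices, 27 edges, 18 triangles.
rank ∂_0 = 0, rank ∂_1 = 8 ⇒ b_0 = 9 − 0 − 8 = 1; all invariant factors of ∂_1 are 1 so no torsion. So H_0 ≅ Z.
rank ∂_1 = 8, rank ∂_2 = 17 ⇒ b_1 = 27 − 8 − 17 = 2; all invariant factors of ∂_2 are 1 so no torsion. So H_1 ≅ Z^2.
rank ∂_2 = 17, rank ∂_3 = 0 ⇒ b_2 = 18 − 17 − 0 = 1. So H_2 ≅ Z.

H_0 ≅ Z,  H_1 ≅ Z^2,  H_2 ≅ Z.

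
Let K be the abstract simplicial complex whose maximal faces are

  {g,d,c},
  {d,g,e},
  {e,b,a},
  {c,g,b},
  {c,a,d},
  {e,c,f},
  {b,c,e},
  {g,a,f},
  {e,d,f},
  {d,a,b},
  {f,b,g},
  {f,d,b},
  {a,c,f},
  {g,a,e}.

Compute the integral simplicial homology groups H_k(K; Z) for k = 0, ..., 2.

H_0 = Z,  H_1 = Z^2,  H_2 = Z.

Take the total order a < b < c < d < e < f < g on the vertex set. Then K (dimension 2) consists of the simplices:

  0-simplices (7): a, b, c, d, e, f, g
  1-simplices (21): ab, ac, ad, ae, af, ag, bc, bd, be, bf, bg, cd, ce, cf, cg, de, df, dg, ef, eg, fg
  2-simplices (14): abd, abe, acd, acf, aeg, afg, bce, bcg, bdf, bfg, cdg, cef, def, deg

so the chain groups are C_0 ≅ Z^7, C_1 ≅ Z^21, C_2 ≅ Z^14.

The boundary map ∂_1: C_1 → C_0 maps an edge to its endpoints' difference, ∂[p,q] = q − p. For instance
  ∂ab = b − a.
The resulting 7×21 matrix has rank 6, and its Smith normal form has invariant factors (1,1,1,1,1,1).

The boundary map ∂_2: C_2 → C_1 maps a triangle to the signed sum of its edges. For instance
  ∂bcg = cg − bg + bc,
  ∂cef = ef − cf + ce.
As a 21×14 matrix over Z this has rank 13, with invariant factors (1,1,1,1,1,1,1,1,1,1,1,1,1).

Reading off H_k = ker ∂_k / im ∂_{k+1}:

  H_0: rank C_0 − rank ∂_1 = 7 − 6 = 1, and the invariant factors of ∂_1 are all 1, so H_0 = Z.
  H_1: rank ker ∂_1 − rank ∂_2 = (21 − 6) − 13 = 2, and the invariant factors of ∂_2 are all 1, so H_1 = Z^2.
  H_2: rank ker ∂_2 − rank ∂_3 = (14 − 13) − 0 = 1, and there is no ∂_3, so H_2 = Z.

As a check, the Euler characteristic is 7 − 21 + 14 = 0, which agrees with 1 − 2 + 1 = 0.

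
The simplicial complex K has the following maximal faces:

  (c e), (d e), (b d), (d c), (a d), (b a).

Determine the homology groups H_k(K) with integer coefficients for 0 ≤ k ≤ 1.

H_0 = Z,  H_1 = Z^2.

Order the vertices as a < b < c < d < e. Listing each simplex with vertices in this order, K has dimension 1 with simplices:

  0-simplices (5): a, b, c, d, e
  1-simplices (6): ab, ad, bd, cd, ce, de

Hence C_0 ≅ Z^5, C_1 ≅ Z^6.

∂_1: C_1 → C_0 is given by ∂[p,q] = [q] − [p].
The 5×6 boundary matrix has rank 4 and Smith normal form diag(1,1,1,1).

From H_k ≅ ker(∂_k) / im(∂_{k+1}) we obtain:

  H_0: rank C_0 − rank ∂_1 = 5 − 4 = 1, and the invariant factors of ∂_1 are all 1, so H_0 ≅ Z.
  H_1: rank ker ∂_1 − rank ∂_2 = (6 − 4) − 0 = 2, and there is no ∂_2, so H_1 ≅ Z^2.

(K is a triangulation of a wedge of 2 circles.)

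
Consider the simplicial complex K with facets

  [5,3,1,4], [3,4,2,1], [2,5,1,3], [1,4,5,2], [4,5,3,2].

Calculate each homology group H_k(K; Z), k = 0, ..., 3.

H_0 ≅ Z,  H_1 = 0,  H_2 = 0,  H_3 ≅ Z.

Fix the vertex order 1 < 2 < 3 < 4 < 5 and write every simplex with vertices in increasing order. Then dim K = 3 and the simplices of K are:

  0-simplices (5): [1], [2], [3], [4], [5]
  1-simplices (10): [1,2], [1,3], [1,4], [1,5], [2,3], [2,4], [2,5], [3,4], [3,5], [4,5]
  2-simplices (10): [1,2,3], [1,2,4], [1,2,5], [1,3,4], [1,3,5], [1,4,5], [2,3,4], [2,3,5], [2,4,5], [3,4,5]
  3-simplices (5): [1,2,3,4], [1,2,3,5], [1,2,4,5], [1,3,4,5], [2,3,4,5]

so the chain groups are C_0 ≅ Z^5, C_1 ≅ Z^10, C_2 ≅ Z^10, C_3 ≅ Z^5.

The boundary map ∂_1: C_1 → C_0 is given by ∂[p,q] = [q] − [p].
The 5×10 boundary matrix has rank 4 and Smith normal form diag(1,1,1,1).

Boundary ∂_2: C_2 → C_1 maps a triangle to the signed sum of its edges. For instance
  ∂[1,3,4] = [3,4] − [1,4] + [1,3],
  ∂[2,3,4] = [3,4] − [2,4] + [2,3].
This gives a 10×10 integer matrix of rank 6; reducing to Smith normal form yields diagonal entries (1,1,1,1,1,1).

∂_3: C_3 → C_2 sends each 3-simplex σ to the alternating sum Σ_i (−1)^i (σ with its i-th vertex removed). For instance
  ∂[1,2,3,4] = [2,3,4] − [1,3,4] + [1,2,4] − [1,2,3],
  ∂[1,2,4,5] = [2,4,5] − [1,4,5] + [1,2,5] − [1,2,4].
As a 10×5 matrix over Z this has rank 4, with invariant factors (1,1,1,1).

From H_k ≅ ker(∂_k) / im(∂_{k+1}) we obtain:

  H_0: rank C_0 − rank ∂_1 = 5 − 4 = 1, and the invariant factors of ∂_1 are all 1, so H_0 ≅ Z.
  H_1: rank ker ∂_1 − rank ∂_2 = (10 − 4) − 6 = 0, and the invariant factors of ∂_2 are all 1, so H_1 ≅ 0.
  H_2: rank ker ∂_2 − rank ∂_3 = (10 − 6) − 4 = 0, and the invariant factors of ∂_3 are all 1, so H_2 ≅ 0.
  H_3: rank ker ∂_3 − rank ∂_4 = (5 − 4) − 0 = 1, and there is no ∂_4, so H_3 ≅ Z.

(K is a triangulation of the 3-sphere S^3.)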